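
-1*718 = -718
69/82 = 0.84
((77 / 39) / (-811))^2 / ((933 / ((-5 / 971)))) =-29645 / 906299616308463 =-0.00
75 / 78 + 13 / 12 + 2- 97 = -14501 / 156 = -92.96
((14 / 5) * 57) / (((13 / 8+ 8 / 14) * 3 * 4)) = 3724 / 615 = 6.06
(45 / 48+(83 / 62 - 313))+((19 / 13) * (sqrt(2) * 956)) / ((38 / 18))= -154119 / 496+8604 * sqrt(2) / 13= 625.27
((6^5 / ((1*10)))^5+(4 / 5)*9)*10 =1776893001870651336 / 625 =2843028802993042.14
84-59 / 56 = 4645 / 56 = 82.95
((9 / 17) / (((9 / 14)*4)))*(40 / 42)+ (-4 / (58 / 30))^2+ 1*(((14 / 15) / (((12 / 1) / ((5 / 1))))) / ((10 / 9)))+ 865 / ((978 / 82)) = 10815753331 / 139824660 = 77.35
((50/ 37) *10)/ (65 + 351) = 125/ 3848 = 0.03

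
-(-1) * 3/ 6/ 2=1/ 4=0.25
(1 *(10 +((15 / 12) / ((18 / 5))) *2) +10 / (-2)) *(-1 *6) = -205 / 6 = -34.17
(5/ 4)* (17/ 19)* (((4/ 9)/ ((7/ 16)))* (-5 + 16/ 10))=-4624/ 1197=-3.86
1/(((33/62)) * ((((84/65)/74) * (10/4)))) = 29822/693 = 43.03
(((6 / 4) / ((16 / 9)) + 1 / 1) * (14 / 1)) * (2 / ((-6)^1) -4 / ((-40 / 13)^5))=-10112767973 / 1228800000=-8.23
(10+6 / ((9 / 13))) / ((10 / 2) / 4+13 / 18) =672 / 71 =9.46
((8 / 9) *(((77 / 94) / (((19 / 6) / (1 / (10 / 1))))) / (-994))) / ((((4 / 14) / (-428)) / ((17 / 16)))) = 140063 / 3804180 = 0.04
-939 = -939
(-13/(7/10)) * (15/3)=-650/7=-92.86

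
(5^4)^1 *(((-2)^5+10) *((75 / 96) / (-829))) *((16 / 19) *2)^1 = 343750 / 15751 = 21.82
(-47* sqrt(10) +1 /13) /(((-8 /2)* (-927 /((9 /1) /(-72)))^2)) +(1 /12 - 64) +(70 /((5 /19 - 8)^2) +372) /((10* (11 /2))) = -3082316707068913 /53951011994880 +47* sqrt(10) /219988224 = -57.13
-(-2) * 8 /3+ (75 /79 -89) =-82.72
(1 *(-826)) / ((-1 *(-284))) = -413 / 142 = -2.91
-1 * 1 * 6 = -6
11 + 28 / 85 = 963 / 85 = 11.33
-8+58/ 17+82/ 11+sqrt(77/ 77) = 723/ 187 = 3.87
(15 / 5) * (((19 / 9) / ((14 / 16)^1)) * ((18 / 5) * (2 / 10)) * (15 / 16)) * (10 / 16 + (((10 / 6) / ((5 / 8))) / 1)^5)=5003821 / 7560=661.88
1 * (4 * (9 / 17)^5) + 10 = 14434766 / 1419857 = 10.17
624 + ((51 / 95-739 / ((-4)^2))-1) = 577.35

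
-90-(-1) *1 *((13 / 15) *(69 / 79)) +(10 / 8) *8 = -31301 / 395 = -79.24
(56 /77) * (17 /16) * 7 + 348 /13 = 9203 /286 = 32.18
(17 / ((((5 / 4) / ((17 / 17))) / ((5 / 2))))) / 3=34 / 3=11.33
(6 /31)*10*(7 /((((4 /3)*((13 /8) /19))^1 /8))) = 383040 /403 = 950.47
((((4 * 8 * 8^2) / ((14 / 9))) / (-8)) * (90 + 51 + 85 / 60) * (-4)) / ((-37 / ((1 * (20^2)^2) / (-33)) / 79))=2765025280000 / 2849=970524843.80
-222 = -222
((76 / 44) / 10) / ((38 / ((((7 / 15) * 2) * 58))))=203 / 825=0.25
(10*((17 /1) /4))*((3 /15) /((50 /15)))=51 /20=2.55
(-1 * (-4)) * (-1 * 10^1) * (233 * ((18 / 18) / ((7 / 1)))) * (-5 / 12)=11650 / 21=554.76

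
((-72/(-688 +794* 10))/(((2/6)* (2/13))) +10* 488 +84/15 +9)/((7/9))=399310146/63455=6292.81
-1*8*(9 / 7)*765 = -55080 / 7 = -7868.57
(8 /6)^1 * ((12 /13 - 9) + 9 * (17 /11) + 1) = 3908 /429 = 9.11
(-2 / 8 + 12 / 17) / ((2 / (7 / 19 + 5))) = 93 / 76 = 1.22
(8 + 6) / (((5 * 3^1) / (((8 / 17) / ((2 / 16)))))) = 896 / 255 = 3.51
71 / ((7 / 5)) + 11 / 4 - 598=-15247 / 28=-544.54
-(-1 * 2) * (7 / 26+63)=1645 / 13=126.54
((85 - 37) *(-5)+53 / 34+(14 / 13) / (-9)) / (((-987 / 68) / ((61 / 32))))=57888695 / 1847664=31.33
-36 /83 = -0.43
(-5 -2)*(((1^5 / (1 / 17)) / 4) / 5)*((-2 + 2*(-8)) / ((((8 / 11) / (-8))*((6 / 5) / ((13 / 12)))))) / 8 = -17017 / 128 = -132.95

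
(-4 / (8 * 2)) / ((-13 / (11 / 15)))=11 / 780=0.01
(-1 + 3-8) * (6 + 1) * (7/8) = -147/4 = -36.75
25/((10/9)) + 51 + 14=175/2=87.50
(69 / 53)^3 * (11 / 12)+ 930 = 555026973 / 595508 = 932.02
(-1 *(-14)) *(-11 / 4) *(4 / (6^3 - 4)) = -77 / 106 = -0.73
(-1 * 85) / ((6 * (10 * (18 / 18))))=-17 / 12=-1.42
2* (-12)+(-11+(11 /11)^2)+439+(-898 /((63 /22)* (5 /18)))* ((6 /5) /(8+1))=133601 /525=254.48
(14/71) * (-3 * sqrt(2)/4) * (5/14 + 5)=-225 * sqrt(2)/284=-1.12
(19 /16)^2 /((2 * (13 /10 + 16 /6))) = 5415 /30464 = 0.18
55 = 55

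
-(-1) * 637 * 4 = 2548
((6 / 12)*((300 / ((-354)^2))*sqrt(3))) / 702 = 25*sqrt(3) / 14661972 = 0.00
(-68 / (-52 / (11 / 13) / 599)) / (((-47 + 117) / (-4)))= -224026 / 5915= -37.87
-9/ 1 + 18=9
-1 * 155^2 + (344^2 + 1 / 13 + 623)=94934.08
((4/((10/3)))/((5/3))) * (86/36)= 43/25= 1.72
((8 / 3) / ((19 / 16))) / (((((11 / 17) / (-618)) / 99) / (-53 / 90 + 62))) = -13039531.12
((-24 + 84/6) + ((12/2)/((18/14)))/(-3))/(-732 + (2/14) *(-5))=728/46161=0.02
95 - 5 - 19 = 71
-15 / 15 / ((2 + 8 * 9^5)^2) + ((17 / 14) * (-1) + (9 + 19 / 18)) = 124297942818389 / 14058833747868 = 8.84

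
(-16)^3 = -4096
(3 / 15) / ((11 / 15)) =3 / 11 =0.27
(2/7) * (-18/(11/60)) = -28.05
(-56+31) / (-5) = 5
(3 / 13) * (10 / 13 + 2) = 108 / 169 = 0.64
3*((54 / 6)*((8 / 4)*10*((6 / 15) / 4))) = 54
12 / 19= 0.63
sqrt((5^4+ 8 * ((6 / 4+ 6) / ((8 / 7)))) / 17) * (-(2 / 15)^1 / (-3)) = sqrt(46070) / 765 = 0.28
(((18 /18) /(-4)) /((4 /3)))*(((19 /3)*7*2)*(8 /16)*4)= -133 /4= -33.25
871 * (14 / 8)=1524.25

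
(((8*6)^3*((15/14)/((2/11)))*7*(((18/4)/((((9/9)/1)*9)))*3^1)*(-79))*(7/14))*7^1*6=-11352337920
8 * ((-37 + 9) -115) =-1144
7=7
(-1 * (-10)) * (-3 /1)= -30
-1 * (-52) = 52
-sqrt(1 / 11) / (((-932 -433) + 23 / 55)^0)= -sqrt(11) / 11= -0.30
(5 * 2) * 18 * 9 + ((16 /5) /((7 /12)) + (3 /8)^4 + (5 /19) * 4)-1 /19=233175827 /143360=1626.51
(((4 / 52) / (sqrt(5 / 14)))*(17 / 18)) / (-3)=-0.04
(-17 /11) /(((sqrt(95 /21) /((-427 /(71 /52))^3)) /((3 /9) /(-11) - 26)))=-159858502816131392 * sqrt(1995) /12342560835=-578498070.44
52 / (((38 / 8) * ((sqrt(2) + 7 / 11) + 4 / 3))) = 446160 / 38893 - 226512 * sqrt(2) / 38893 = 3.24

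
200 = 200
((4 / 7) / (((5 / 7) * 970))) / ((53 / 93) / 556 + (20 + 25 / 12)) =17236 / 461533275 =0.00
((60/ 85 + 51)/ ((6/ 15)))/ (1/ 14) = 30765/ 17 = 1809.71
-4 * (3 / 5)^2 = -36 / 25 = -1.44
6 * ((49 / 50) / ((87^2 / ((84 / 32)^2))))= 7203 / 1345600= 0.01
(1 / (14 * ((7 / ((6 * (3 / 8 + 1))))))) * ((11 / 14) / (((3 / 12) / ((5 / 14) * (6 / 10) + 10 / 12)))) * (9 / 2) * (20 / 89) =59895 / 213689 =0.28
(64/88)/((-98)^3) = -1/1294139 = -0.00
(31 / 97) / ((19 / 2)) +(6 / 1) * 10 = 110642 / 1843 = 60.03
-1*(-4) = 4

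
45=45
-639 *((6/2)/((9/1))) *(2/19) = -426/19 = -22.42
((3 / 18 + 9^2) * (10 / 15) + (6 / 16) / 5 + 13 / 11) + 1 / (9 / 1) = 219697 / 3960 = 55.48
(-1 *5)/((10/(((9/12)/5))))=-3/40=-0.08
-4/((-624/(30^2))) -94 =-1147/13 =-88.23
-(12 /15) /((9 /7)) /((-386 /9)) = 14 /965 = 0.01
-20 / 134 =-10 / 67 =-0.15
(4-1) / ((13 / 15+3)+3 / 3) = 0.62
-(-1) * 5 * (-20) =-100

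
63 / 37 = 1.70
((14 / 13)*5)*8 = 560 / 13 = 43.08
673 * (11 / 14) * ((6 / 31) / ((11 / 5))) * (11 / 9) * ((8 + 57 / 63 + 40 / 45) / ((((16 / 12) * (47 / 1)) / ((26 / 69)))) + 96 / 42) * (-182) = -153669142055 / 6333579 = -24262.61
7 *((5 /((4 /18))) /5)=31.50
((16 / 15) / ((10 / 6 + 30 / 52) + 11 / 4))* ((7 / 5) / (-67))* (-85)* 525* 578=115126.46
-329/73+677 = 49092/73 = 672.49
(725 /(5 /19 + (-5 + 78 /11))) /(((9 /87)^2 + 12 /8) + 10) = 6706975 /250674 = 26.76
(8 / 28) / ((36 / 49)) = 0.39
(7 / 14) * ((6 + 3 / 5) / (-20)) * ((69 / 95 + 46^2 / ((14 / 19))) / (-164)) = 63035709 / 21812000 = 2.89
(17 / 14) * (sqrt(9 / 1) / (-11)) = -51 / 154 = -0.33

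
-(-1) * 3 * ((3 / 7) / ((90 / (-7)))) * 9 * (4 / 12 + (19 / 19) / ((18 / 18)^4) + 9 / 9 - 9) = 6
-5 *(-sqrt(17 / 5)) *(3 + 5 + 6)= 14 *sqrt(85)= 129.07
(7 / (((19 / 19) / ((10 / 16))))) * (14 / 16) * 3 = 735 / 64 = 11.48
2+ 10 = 12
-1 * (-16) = 16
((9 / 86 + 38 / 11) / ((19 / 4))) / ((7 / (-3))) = -2886 / 8987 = -0.32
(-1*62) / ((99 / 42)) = -868 / 33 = -26.30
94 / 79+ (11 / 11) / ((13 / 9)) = 1933 / 1027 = 1.88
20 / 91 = 0.22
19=19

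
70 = 70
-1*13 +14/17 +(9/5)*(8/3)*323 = 130749/85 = 1538.22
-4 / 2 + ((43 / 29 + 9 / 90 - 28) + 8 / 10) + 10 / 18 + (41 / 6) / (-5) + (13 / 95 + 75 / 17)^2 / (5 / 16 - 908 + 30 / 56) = -218645735324663 / 7684949778525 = -28.45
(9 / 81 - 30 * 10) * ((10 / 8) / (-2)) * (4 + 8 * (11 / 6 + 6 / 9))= 13495 / 3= 4498.33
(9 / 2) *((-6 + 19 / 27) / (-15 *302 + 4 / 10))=715 / 135888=0.01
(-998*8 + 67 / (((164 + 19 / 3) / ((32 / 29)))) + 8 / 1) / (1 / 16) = -1891038592 / 14819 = -127609.06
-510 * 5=-2550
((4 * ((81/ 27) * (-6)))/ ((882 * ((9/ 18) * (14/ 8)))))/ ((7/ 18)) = -576/ 2401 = -0.24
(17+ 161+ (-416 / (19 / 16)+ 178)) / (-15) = -36 / 95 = -0.38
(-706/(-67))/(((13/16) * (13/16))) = 180736/11323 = 15.96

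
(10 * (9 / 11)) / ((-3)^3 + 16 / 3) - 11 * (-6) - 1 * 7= 8383 / 143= 58.62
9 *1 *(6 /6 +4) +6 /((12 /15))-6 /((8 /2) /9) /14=1443 /28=51.54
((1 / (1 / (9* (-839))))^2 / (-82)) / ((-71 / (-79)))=-4504390479 / 5822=-773684.38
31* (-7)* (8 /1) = -1736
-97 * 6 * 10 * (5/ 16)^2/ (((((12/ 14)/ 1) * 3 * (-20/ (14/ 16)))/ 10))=594125/ 6144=96.70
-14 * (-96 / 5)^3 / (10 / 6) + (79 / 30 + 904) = 226353347 / 3750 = 60360.89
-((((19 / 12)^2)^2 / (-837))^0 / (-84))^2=-1 / 7056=-0.00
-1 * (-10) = 10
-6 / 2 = -3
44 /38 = 22 /19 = 1.16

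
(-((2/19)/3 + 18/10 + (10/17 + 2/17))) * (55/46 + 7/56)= -3.36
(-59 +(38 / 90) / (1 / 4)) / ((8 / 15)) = -2579 / 24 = -107.46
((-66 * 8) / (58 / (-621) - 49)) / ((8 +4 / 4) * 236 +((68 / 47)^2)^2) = 399997210932 / 79158152700085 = 0.01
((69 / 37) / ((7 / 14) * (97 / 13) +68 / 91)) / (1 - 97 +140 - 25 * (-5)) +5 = 1961041 / 392015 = 5.00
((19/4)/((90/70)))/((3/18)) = 133/6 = 22.17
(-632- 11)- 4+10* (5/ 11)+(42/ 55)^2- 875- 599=-6400511/ 3025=-2115.87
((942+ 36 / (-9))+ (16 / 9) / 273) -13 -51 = 2147434 / 2457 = 874.01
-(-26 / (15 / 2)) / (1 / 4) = 208 / 15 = 13.87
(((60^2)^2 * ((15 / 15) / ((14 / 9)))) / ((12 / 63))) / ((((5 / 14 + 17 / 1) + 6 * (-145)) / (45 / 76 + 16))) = -851163.74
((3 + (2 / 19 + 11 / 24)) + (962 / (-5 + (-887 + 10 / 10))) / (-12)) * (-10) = -7422155 / 203148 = -36.54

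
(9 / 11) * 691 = 6219 / 11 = 565.36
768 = 768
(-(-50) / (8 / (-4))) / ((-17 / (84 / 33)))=700 / 187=3.74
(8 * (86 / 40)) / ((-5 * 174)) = -43 / 2175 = -0.02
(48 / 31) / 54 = 0.03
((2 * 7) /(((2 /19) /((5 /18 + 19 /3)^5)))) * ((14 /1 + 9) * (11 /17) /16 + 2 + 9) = 605832026063495 /30233088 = 20038708.12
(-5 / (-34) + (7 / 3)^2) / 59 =0.09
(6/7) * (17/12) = 17/14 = 1.21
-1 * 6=-6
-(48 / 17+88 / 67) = -4.14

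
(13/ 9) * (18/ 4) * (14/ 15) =6.07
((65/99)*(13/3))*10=8450/297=28.45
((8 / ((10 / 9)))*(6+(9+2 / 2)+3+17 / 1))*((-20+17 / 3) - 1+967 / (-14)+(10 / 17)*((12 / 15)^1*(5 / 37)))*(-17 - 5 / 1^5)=2117610000 / 4403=480947.08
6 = 6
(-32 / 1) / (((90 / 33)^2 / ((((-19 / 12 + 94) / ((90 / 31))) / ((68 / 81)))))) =-163.13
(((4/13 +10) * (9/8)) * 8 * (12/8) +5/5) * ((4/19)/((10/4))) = 14576/1235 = 11.80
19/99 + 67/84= 2743/2772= 0.99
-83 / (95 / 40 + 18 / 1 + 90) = -664 / 883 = -0.75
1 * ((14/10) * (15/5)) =21/5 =4.20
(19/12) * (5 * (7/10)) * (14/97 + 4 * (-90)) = -2321249/1164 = -1994.20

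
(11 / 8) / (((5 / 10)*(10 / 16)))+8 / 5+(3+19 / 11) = 118 / 11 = 10.73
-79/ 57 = -1.39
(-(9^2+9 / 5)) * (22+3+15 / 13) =-28152 / 13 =-2165.54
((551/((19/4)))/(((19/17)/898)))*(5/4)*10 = 22135700/19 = 1165036.84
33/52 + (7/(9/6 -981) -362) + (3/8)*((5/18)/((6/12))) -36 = -26972215/67912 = -397.16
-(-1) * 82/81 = 82/81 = 1.01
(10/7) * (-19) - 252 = -1954/7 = -279.14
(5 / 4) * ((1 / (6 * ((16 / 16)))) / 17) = 5 / 408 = 0.01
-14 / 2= -7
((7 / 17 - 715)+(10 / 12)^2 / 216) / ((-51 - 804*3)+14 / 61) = 5762207803 / 19859071968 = 0.29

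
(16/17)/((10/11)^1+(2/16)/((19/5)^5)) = 1.04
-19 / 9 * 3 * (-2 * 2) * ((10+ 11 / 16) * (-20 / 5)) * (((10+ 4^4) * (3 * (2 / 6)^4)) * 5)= -480130 / 9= -53347.78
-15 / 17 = -0.88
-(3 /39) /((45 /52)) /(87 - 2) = -4 /3825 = -0.00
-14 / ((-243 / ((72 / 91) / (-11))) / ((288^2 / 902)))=-24576 / 64493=-0.38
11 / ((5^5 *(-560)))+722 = 1263499989 / 1750000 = 722.00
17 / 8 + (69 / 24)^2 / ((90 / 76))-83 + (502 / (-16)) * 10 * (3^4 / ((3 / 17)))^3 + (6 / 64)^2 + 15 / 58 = -40544529076751807 / 1336320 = -30340434234.88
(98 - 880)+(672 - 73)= -183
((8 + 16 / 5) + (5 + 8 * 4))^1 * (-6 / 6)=-241 / 5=-48.20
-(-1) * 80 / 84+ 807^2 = 651249.95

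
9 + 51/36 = 125/12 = 10.42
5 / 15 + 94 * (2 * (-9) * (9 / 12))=-1268.67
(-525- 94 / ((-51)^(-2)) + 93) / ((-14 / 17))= 2081871 / 7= 297410.14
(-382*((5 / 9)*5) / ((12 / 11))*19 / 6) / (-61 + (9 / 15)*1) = 4989875 / 97848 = 51.00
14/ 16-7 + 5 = -9/ 8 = -1.12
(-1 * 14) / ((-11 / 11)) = 14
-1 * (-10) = 10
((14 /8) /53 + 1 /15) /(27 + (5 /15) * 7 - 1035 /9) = -317 /272420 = -0.00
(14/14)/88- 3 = -263/88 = -2.99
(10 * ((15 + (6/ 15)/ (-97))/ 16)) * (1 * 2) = 7273/ 388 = 18.74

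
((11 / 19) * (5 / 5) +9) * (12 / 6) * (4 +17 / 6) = 7462 / 57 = 130.91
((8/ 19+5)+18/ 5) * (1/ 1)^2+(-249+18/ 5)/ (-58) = 73019/ 5510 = 13.25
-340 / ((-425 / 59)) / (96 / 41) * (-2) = -2419 / 60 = -40.32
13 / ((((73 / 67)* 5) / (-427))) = -371917 / 365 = -1018.95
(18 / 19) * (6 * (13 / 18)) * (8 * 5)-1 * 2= 3082 / 19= 162.21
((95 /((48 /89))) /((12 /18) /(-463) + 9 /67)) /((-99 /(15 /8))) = -1311412775 /52238208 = -25.10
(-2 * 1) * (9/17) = -18/17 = -1.06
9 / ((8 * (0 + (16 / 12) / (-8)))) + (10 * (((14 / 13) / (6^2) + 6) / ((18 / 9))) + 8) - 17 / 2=10717 / 468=22.90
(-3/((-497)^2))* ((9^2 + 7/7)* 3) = -738/247009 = -0.00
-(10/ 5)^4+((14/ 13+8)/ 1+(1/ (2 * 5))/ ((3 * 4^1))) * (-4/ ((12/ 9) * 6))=-64093/ 3120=-20.54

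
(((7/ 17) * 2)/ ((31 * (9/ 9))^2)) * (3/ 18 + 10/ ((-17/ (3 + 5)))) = -3241/ 833187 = -0.00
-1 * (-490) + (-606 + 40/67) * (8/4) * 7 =-535038/67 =-7985.64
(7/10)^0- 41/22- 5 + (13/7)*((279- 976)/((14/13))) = -651022/539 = -1207.83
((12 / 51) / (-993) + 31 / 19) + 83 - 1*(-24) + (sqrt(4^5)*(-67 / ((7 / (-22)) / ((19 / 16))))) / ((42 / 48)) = 145429136036 / 15716211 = 9253.45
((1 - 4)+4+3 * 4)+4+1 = 18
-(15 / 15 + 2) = -3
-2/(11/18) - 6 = -102/11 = -9.27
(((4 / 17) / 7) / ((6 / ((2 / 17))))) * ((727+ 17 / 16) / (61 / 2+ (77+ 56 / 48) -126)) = -11649 / 420784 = -0.03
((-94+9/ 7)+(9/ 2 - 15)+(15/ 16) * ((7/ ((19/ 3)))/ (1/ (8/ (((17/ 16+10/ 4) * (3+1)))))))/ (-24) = 518705/ 121296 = 4.28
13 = 13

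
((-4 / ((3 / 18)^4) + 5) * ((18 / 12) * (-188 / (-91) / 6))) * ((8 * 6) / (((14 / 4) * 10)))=-3668.39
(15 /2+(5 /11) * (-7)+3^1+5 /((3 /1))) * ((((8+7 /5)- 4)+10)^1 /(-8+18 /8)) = -8302 /345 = -24.06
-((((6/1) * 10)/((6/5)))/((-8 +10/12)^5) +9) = -1322687187/147008443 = -9.00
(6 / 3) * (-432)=-864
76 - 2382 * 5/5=-2306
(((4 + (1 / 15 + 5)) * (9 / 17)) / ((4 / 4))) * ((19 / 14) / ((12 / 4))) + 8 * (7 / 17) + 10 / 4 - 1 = 8289 / 1190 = 6.97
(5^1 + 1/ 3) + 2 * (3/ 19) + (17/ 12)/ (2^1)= 2899/ 456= 6.36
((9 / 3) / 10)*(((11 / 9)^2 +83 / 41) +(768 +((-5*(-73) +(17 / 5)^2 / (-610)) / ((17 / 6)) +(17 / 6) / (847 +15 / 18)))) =985814406374333 / 3649792145625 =270.10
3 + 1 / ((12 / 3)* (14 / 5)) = 173 / 56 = 3.09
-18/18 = -1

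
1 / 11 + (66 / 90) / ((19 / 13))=0.59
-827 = -827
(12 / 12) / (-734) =-1 / 734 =-0.00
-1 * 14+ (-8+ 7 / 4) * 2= -53 / 2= -26.50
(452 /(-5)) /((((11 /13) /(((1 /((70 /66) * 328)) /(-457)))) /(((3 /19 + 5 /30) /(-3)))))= -54353 /747606300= -0.00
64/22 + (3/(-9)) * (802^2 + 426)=-7079834/33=-214540.42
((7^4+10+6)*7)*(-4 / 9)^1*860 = -58201360 / 9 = -6466817.78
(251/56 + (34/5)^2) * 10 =71011/140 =507.22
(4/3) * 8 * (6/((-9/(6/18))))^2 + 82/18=1235/243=5.08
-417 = -417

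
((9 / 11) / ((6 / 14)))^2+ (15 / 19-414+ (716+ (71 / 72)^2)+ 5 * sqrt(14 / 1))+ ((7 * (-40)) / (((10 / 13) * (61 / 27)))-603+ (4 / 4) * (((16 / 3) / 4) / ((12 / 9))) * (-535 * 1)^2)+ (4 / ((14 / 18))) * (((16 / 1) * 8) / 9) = 5 * sqrt(14)+ 1454645011869529 / 5088992832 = 285860.14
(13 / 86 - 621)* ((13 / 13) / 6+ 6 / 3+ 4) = -1975541 / 516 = -3828.57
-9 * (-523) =4707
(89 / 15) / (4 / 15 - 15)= -89 / 221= -0.40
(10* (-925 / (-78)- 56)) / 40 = -3443 / 312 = -11.04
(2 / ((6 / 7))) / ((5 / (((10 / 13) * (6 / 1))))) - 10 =-102 / 13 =-7.85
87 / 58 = 3 / 2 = 1.50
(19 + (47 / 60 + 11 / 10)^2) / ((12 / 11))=892859 / 43200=20.67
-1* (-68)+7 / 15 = 1027 / 15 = 68.47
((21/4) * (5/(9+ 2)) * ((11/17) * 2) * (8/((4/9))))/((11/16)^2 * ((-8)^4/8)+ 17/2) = 630/2839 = 0.22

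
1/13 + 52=677/13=52.08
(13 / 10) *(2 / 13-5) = -63 / 10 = -6.30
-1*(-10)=10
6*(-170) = -1020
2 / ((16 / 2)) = 1 / 4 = 0.25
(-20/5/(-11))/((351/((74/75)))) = 296/289575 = 0.00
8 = 8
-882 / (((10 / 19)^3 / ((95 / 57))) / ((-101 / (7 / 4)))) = 14547939 / 25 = 581917.56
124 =124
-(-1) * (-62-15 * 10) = -212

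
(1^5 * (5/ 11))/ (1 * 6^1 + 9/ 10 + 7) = 50/ 1529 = 0.03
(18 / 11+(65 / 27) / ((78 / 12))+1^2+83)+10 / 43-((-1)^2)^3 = 1088591 / 12771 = 85.24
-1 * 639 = -639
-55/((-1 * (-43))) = -55/43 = -1.28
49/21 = 7/3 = 2.33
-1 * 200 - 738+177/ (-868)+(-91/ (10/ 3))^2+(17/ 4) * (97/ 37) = -145944759/ 802900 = -181.77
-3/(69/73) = -73/23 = -3.17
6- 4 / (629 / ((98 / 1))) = 3382 / 629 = 5.38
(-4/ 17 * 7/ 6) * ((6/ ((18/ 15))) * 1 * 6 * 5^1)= -700/ 17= -41.18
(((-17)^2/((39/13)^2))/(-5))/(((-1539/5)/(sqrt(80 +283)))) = 3179 * sqrt(3)/13851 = 0.40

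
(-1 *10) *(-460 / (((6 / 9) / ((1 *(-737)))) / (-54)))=274606200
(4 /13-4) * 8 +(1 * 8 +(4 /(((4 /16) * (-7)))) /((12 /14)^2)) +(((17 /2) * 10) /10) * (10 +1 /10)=143209 /2340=61.20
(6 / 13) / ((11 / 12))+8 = 1216 / 143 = 8.50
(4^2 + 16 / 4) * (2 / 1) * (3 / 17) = 120 / 17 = 7.06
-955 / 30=-191 / 6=-31.83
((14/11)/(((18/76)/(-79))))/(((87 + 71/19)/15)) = -998165/14223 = -70.18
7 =7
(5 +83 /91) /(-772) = -269 /35126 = -0.01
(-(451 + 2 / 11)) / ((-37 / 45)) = 223335 / 407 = 548.73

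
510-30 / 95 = 9684 / 19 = 509.68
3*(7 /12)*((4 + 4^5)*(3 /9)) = 1799 /3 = 599.67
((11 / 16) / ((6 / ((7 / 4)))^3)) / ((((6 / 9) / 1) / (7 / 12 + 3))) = 162239 / 1769472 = 0.09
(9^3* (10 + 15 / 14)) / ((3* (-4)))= -37665 / 56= -672.59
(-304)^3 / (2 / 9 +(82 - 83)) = 252850176 / 7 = 36121453.71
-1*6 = -6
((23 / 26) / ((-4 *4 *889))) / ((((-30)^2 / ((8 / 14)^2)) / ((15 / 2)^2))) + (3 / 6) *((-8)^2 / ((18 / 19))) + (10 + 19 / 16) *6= 16456474373 / 163092384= 100.90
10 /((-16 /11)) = -55 /8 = -6.88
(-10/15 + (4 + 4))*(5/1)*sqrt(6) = 110*sqrt(6)/3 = 89.81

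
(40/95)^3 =512/6859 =0.07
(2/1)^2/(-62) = -2/31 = -0.06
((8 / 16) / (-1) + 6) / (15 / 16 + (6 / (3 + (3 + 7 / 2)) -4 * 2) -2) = -152 / 233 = -0.65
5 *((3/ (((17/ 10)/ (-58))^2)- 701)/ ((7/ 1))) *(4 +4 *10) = 177454420/ 2023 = 87718.45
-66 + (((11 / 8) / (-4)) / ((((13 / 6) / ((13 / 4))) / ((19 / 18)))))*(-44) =-4037 / 96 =-42.05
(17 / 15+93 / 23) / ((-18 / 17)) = -15181 / 3105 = -4.89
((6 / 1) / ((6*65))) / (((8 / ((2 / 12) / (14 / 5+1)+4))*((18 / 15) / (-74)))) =-17057 / 35568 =-0.48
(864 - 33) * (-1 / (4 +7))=-831 / 11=-75.55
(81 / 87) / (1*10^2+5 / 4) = 4 / 435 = 0.01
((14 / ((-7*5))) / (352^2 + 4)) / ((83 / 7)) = -7 / 25710910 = -0.00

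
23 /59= 0.39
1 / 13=0.08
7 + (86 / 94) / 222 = 73081 / 10434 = 7.00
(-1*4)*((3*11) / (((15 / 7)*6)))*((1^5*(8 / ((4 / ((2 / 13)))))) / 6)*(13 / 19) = -308 / 855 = -0.36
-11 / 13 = -0.85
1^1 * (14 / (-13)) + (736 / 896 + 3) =999 / 364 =2.74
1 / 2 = 0.50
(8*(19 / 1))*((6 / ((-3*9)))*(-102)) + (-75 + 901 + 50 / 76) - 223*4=3379.99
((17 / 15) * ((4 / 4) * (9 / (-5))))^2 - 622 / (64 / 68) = -3283567 / 5000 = -656.71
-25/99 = -0.25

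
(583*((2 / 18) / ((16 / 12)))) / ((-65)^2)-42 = -2128817 / 50700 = -41.99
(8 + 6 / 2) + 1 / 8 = 89 / 8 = 11.12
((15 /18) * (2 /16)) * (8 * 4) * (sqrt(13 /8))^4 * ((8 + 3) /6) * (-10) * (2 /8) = -46475 /1152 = -40.34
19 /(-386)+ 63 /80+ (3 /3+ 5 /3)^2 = 1090751 /138960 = 7.85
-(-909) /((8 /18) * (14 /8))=8181 /7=1168.71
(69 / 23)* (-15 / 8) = -45 / 8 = -5.62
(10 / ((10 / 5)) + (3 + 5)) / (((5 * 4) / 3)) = 39 / 20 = 1.95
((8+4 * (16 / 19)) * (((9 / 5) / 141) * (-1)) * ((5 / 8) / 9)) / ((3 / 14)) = -42 / 893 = -0.05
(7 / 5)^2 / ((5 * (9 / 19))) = 931 / 1125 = 0.83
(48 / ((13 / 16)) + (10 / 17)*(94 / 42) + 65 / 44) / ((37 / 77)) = 12634249 / 98124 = 128.76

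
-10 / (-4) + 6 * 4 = 53 / 2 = 26.50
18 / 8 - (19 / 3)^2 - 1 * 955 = -35743 / 36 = -992.86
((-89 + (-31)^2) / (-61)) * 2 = -1744 / 61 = -28.59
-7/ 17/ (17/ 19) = -133/ 289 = -0.46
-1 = -1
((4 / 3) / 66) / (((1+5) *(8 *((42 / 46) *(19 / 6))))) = 23 / 158004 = 0.00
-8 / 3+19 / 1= 49 / 3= 16.33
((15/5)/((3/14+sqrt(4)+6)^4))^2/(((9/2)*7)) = 421654016/30590228625390625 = 0.00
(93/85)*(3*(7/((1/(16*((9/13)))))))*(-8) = -2249856/1105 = -2036.07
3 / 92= 0.03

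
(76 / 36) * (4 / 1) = 76 / 9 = 8.44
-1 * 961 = -961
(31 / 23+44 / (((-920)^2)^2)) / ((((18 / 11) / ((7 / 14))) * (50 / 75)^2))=2655326080121 / 2865571840000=0.93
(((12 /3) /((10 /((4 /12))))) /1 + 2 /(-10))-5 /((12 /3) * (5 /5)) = -79 /60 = -1.32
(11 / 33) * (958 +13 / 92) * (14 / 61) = 205681 / 2806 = 73.30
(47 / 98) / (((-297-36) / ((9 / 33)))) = -47 / 119658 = -0.00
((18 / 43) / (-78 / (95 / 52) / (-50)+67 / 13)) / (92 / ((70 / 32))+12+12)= 9725625 / 9220287212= 0.00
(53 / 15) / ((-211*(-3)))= 53 / 9495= 0.01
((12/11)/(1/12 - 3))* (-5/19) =144/1463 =0.10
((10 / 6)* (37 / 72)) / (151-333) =-185 / 39312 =-0.00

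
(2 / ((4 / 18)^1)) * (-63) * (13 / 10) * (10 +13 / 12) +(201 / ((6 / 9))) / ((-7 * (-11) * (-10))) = -25163343 / 3080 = -8169.92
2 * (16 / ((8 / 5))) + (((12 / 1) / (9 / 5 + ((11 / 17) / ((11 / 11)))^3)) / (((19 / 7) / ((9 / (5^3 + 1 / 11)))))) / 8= 20.02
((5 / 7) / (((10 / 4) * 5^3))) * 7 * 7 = 14 / 125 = 0.11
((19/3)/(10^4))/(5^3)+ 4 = 4.00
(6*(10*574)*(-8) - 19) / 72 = -275539 / 72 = -3826.93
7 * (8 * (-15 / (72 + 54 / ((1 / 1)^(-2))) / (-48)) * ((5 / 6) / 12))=25 / 2592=0.01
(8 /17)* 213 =1704 /17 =100.24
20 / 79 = 0.25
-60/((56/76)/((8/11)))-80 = -10720/77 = -139.22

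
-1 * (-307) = 307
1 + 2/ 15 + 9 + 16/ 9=536/ 45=11.91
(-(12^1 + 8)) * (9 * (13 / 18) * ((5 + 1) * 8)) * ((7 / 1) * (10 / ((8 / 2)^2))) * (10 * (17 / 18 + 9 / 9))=-1592500 / 3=-530833.33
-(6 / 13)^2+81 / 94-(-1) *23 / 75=1138253 / 1191450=0.96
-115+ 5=-110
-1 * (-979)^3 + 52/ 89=83509922823/ 89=938313739.58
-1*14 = -14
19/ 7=2.71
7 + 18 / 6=10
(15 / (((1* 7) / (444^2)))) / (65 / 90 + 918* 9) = 53226720 / 1041103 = 51.13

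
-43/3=-14.33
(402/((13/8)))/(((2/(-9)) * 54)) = -268/13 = -20.62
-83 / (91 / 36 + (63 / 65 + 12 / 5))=-194220 / 13799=-14.07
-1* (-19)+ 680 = 699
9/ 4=2.25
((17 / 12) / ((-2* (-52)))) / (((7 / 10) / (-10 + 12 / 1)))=85 / 2184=0.04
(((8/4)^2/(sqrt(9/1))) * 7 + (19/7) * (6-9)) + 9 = 214/21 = 10.19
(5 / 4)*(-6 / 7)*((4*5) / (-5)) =30 / 7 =4.29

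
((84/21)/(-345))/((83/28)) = -112/28635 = -0.00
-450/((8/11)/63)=-155925/4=-38981.25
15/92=0.16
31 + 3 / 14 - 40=-123 / 14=-8.79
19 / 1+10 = 29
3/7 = 0.43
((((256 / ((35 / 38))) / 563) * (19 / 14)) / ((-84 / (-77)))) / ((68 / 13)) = 825968 / 7034685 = 0.12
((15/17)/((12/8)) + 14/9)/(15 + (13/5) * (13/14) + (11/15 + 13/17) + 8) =22960/288231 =0.08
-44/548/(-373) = 11/51101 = 0.00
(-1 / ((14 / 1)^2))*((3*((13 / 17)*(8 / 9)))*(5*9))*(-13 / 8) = 2535 / 3332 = 0.76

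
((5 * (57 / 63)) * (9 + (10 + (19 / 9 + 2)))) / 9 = 19760 / 1701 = 11.62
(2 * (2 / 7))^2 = 16 / 49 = 0.33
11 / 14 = 0.79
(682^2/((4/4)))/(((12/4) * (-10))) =-232562/15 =-15504.13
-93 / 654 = -31 / 218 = -0.14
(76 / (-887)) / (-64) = 19 / 14192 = 0.00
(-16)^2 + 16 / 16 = 257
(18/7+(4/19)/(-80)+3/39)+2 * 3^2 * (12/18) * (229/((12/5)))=39685589/34580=1147.65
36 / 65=0.55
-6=-6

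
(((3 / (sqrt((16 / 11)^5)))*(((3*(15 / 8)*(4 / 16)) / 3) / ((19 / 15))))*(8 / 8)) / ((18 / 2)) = 9075*sqrt(11) / 622592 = 0.05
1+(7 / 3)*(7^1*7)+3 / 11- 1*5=3650 / 33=110.61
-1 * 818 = -818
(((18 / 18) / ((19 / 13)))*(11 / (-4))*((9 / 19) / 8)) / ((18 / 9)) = -1287 / 23104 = -0.06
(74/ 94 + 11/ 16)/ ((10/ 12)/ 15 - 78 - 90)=-9981/ 1136648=-0.01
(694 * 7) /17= 4858 /17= 285.76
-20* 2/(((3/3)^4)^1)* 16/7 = -640/7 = -91.43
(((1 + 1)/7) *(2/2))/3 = 2/21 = 0.10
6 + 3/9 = 19/3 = 6.33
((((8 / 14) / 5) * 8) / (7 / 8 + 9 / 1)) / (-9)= -256 / 24885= -0.01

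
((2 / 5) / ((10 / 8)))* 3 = 24 / 25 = 0.96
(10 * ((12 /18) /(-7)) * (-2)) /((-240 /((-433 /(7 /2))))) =433 /441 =0.98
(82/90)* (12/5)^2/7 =656/875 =0.75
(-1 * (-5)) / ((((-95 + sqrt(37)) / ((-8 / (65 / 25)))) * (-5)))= -950 / 29211 - 10 * sqrt(37) / 29211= -0.03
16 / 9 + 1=25 / 9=2.78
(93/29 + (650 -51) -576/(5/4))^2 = 19995.91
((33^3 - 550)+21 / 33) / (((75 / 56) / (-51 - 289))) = -1482317312 / 165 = -8983741.28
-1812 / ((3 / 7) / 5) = -21140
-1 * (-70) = 70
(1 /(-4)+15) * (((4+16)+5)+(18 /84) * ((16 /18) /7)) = 217061 /588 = 369.15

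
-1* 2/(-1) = 2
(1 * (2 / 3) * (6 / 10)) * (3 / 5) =6 / 25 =0.24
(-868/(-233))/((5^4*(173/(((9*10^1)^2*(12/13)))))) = 3374784/13100425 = 0.26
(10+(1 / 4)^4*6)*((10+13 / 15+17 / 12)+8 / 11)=11017121 / 84480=130.41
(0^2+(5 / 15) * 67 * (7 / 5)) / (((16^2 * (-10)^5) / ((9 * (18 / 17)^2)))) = -113967 / 9248000000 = -0.00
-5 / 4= -1.25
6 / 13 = 0.46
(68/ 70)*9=306/ 35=8.74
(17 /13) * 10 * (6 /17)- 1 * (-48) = 684 /13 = 52.62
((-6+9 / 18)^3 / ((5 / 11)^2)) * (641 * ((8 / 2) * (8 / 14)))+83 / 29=-5987539553 / 5075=-1179810.75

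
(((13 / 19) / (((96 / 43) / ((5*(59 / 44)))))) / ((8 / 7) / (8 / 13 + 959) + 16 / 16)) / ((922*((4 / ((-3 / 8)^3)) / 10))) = -216004936875 / 736073851076608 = -0.00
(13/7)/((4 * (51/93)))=403/476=0.85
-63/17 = -3.71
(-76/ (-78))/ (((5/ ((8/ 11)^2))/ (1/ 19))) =128/ 23595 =0.01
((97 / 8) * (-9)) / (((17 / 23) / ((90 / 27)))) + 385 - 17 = -8441 / 68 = -124.13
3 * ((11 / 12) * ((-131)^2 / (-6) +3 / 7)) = -1321199 / 168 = -7864.28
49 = 49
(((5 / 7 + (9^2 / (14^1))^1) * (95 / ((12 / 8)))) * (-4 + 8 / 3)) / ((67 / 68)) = -335920 / 603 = -557.08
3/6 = 1/2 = 0.50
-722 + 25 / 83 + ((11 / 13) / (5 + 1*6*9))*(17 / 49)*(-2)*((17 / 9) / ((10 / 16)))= -101310889447 / 140372505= -721.73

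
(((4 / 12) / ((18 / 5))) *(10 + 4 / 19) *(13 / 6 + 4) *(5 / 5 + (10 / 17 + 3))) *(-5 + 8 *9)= 15630095 / 8721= 1792.24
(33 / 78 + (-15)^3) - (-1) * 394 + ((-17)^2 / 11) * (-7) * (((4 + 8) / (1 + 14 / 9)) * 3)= -36647987 / 6578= -5571.30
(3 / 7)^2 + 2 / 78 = 400 / 1911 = 0.21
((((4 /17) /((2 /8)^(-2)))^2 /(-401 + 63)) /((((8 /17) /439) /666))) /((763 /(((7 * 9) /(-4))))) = 1315683 /160336384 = 0.01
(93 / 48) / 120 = 31 / 1920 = 0.02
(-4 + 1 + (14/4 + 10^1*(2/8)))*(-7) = -21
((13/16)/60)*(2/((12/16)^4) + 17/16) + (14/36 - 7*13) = -112610323/1244160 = -90.51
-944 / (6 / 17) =-8024 / 3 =-2674.67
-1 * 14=-14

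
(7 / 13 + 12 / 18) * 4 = 188 / 39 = 4.82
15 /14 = 1.07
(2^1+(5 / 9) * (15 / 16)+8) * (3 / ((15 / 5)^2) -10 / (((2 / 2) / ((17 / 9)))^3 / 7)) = -173551835 / 34992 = -4959.76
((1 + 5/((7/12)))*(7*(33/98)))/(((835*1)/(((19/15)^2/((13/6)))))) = 266057/13297375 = 0.02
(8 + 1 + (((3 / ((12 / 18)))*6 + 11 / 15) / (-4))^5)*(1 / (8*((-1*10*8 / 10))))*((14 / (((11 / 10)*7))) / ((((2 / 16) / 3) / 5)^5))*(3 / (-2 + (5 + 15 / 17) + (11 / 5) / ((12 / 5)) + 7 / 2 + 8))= 15240669440385024 / 7315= 2083481810032.13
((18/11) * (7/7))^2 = 324/121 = 2.68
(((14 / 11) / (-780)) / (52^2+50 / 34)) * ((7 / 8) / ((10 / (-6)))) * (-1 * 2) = -833 / 1315399800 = -0.00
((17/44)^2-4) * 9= -67095/1936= -34.66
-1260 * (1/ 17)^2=-1260/ 289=-4.36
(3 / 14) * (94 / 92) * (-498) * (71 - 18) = -1860777 / 322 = -5778.81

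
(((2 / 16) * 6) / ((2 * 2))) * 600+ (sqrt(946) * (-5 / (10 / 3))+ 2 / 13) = 2929 / 26 - 3 * sqrt(946) / 2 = 66.52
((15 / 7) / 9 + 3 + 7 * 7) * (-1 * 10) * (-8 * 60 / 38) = 877600 / 133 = 6598.50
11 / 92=0.12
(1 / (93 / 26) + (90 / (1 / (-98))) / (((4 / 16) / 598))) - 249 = -1962085051 / 93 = -21097688.72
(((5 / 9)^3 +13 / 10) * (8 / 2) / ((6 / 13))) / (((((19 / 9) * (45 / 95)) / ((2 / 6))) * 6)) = 139451 / 196830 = 0.71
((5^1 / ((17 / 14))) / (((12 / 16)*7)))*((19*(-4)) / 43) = -3040 / 2193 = -1.39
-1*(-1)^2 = -1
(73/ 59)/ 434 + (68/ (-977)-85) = -2128120157/ 25017062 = -85.07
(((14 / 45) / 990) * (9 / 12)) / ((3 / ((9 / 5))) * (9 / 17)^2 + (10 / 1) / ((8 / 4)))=2023 / 46926000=0.00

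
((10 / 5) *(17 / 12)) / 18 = 17 / 108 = 0.16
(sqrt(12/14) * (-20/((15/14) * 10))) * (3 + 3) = -8 * sqrt(42)/5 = -10.37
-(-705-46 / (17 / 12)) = 12537 / 17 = 737.47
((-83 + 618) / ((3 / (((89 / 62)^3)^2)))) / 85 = 53176998132827 / 2896812014784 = 18.36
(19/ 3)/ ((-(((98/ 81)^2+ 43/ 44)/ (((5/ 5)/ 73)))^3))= -152370358358784192/ 136138056392381674860683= -0.00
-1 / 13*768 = -768 / 13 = -59.08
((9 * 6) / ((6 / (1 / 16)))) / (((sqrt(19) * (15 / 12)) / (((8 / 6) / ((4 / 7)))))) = 21 * sqrt(19) / 380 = 0.24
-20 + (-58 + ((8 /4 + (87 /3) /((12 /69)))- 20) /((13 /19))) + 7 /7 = 140.40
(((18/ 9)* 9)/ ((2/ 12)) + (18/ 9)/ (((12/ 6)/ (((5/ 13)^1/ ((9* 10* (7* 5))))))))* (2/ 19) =884521/ 77805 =11.37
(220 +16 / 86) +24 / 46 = 218280 / 989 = 220.71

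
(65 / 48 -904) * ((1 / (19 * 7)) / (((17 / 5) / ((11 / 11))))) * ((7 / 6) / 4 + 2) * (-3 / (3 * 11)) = 0.42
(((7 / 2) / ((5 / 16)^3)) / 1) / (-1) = -14336 / 125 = -114.69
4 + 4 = 8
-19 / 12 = -1.58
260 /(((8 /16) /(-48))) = -24960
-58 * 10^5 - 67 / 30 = -174000067 / 30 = -5800002.23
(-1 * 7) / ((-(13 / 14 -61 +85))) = 0.28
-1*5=-5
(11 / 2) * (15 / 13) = 165 / 26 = 6.35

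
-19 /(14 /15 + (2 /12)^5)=-738720 /36293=-20.35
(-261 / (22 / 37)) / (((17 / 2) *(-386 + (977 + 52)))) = -0.08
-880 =-880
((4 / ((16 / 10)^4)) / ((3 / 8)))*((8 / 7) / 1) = 625 / 336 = 1.86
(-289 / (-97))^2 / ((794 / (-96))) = -4009008 / 3735373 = -1.07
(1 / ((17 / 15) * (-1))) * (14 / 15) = -14 / 17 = -0.82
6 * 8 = 48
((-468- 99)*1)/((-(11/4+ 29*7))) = 2268/823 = 2.76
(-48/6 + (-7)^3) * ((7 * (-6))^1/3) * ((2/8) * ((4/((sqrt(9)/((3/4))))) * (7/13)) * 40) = 26460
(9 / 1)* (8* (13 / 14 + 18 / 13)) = 15156 / 91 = 166.55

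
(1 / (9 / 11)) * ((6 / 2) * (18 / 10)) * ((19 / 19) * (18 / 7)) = 594 / 35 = 16.97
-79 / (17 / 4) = -316 / 17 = -18.59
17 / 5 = 3.40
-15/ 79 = -0.19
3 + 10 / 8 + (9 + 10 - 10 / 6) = 259 / 12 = 21.58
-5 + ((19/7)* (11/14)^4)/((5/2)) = -4.59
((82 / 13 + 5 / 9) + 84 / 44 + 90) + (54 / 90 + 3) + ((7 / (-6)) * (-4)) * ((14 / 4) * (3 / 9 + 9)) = 182194 / 715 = 254.82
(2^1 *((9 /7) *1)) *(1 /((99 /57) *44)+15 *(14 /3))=304977 /1694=180.03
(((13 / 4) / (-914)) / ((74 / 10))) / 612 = -65 / 82786464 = -0.00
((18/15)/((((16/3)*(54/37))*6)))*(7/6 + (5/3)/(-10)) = 37/1440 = 0.03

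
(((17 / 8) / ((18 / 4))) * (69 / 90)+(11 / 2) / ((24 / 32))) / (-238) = -8311 / 257040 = -0.03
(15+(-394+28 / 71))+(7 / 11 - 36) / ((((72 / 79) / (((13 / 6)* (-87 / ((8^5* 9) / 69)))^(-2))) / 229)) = -268272644060677579 / 58720454221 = -4568640.48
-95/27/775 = -19/4185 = -0.00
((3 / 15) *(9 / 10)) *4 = 18 / 25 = 0.72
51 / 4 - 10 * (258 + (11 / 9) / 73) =-6747173 / 2628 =-2567.42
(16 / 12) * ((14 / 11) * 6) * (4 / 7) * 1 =64 / 11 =5.82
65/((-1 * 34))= -65/34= -1.91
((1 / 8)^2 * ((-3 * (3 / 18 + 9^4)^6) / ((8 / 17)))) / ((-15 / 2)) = 63276557348388620896425367073 / 59719680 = 1059559551363781937485.69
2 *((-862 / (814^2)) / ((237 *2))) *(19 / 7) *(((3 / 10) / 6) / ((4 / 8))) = -8189 / 5496233820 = -0.00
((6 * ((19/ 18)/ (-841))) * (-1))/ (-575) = -19/ 1450725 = -0.00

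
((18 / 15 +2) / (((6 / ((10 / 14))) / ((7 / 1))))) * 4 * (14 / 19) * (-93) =-13888 / 19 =-730.95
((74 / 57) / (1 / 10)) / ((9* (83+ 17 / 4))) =2960 / 179037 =0.02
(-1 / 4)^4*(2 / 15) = 0.00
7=7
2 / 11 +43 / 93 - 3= -2410 / 1023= -2.36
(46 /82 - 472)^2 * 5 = 1868051205 /1681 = 1111273.77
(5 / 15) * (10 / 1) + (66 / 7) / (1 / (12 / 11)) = 286 / 21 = 13.62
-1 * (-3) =3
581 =581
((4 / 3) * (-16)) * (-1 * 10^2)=6400 / 3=2133.33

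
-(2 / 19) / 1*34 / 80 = -17 / 380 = -0.04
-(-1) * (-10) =-10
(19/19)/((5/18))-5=-7/5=-1.40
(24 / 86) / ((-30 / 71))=-142 / 215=-0.66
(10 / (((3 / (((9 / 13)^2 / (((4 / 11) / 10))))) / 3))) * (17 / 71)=378675 / 11999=31.56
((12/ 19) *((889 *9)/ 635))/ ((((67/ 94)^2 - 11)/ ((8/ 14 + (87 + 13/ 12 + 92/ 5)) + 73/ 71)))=-256308476292/ 3126543575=-81.98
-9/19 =-0.47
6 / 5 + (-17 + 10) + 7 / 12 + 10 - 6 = -73 / 60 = -1.22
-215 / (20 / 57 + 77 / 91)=-179.61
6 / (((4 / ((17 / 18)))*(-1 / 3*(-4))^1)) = 17 / 16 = 1.06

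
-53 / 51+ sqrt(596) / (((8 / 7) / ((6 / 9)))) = -53 / 51+ 7 * sqrt(149) / 6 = 13.20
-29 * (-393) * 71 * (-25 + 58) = 26703171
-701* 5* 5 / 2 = -17525 / 2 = -8762.50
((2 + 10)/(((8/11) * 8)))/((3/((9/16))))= 0.39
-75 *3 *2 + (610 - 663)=-503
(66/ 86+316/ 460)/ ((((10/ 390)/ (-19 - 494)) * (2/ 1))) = -71945172/ 4945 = -14549.07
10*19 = 190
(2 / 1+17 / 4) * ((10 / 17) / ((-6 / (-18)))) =375 / 34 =11.03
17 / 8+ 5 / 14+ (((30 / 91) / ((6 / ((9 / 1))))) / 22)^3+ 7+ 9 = 74150624565 / 4012012004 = 18.48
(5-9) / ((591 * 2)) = -2 / 591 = -0.00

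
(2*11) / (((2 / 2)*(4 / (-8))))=-44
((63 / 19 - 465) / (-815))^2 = 76947984 / 239785225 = 0.32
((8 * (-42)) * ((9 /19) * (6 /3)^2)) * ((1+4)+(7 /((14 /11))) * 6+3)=-495936 /19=-26101.89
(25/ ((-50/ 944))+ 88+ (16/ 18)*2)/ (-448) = 215/ 252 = 0.85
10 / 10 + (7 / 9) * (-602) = -467.22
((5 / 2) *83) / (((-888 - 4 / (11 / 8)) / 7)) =-913 / 560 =-1.63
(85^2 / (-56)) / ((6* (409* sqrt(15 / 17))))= -1445* sqrt(255) / 412272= -0.06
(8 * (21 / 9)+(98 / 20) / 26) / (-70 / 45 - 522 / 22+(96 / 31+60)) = 15045261 / 30173260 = 0.50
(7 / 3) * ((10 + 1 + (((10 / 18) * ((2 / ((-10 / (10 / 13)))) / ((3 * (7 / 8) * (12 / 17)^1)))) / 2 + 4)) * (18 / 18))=110395 / 3159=34.95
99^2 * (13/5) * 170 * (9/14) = 19494189/7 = 2784884.14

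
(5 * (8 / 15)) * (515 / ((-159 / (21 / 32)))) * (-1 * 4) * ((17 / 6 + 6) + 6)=320845 / 954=336.32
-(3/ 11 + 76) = -839/ 11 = -76.27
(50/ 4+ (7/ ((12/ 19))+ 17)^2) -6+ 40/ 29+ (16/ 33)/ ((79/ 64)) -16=2834008249/ 3628944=780.95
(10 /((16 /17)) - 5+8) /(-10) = -109 /80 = -1.36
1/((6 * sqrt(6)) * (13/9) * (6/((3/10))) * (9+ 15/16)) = sqrt(6)/10335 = 0.00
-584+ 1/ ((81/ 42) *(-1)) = -15782/ 27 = -584.52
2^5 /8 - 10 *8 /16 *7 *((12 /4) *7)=-731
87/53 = 1.64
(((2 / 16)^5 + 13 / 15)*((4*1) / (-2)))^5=-14029522766456205945242129999 / 896511761982284208537600000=-15.65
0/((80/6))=0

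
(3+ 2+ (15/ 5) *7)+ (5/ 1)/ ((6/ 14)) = 113/ 3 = 37.67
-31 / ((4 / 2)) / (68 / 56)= -217 / 17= -12.76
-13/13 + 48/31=17/31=0.55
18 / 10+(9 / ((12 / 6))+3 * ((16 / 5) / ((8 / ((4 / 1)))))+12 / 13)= 1563 / 130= 12.02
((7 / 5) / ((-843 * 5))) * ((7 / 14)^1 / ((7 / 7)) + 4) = -21 / 14050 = -0.00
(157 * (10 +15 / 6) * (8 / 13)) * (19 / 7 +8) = 1177500 / 91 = 12939.56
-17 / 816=-1 / 48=-0.02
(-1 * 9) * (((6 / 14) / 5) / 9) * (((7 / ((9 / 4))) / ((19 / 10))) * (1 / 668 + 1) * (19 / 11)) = -446 / 1837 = -0.24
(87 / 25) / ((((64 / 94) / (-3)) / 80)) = -12267 / 10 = -1226.70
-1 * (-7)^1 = 7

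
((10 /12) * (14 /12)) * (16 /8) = 1.94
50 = 50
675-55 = 620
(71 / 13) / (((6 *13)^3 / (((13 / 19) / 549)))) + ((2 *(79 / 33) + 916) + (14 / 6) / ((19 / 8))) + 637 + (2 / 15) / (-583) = 22492119433987117 / 14429401323480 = 1558.77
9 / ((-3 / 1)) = -3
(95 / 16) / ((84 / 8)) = 0.57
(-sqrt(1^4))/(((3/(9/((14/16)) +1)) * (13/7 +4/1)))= -79/123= -0.64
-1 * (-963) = 963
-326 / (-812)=163 / 406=0.40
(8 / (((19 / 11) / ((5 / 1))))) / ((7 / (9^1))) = 3960 / 133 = 29.77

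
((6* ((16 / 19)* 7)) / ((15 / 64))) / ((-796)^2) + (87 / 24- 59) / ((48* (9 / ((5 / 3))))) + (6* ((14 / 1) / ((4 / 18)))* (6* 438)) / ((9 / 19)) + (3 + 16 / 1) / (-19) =81799895261706583 / 39005400960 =2097142.79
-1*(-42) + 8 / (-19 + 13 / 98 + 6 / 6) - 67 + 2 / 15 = -664883 / 26265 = -25.31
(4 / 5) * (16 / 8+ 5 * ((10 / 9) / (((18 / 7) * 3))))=2644 / 1215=2.18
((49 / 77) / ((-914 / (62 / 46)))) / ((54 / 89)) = -19313 / 12487068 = -0.00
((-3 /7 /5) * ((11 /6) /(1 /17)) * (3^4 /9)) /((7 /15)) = -5049 /98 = -51.52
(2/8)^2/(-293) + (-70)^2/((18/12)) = 45942397/14064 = 3266.67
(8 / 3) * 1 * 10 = 80 / 3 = 26.67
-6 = -6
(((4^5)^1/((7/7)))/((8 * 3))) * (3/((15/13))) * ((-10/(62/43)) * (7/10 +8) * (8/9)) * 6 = -16600064/465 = -35699.06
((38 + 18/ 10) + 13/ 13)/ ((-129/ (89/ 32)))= -1513/ 1720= -0.88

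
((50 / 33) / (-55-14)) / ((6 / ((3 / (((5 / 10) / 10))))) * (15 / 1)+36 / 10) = -500 / 116127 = -0.00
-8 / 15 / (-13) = 8 / 195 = 0.04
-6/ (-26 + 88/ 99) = 27/ 113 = 0.24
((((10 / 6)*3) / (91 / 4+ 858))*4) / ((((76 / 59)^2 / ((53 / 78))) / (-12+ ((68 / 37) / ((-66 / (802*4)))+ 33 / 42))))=-1585445207825 / 1695735637596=-0.93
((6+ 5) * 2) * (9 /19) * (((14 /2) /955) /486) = 77 /489915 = 0.00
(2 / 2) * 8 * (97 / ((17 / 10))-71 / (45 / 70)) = -65344 / 153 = -427.08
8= 8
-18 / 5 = -3.60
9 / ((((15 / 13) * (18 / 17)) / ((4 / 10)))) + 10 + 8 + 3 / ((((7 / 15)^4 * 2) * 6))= 18884759 / 720300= 26.22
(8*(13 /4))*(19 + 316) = 8710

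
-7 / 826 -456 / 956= -13691 / 28202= -0.49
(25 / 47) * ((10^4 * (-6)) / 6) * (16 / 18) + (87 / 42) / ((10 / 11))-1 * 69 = -4794.85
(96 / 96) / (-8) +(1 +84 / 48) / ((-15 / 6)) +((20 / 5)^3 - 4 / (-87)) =218617 / 3480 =62.82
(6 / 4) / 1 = 3 / 2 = 1.50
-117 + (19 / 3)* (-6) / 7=-857 / 7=-122.43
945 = 945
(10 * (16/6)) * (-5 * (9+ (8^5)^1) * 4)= -52443200/3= -17481066.67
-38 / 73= -0.52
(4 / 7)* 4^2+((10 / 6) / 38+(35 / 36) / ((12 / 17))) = 606967 / 57456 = 10.56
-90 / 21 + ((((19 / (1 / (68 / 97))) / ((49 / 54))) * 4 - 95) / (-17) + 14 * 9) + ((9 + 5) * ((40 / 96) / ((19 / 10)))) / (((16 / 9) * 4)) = 12211052909 / 98254016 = 124.28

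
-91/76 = -1.20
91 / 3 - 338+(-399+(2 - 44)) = -2246 / 3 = -748.67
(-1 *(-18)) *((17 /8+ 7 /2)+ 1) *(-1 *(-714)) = 170289 /2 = 85144.50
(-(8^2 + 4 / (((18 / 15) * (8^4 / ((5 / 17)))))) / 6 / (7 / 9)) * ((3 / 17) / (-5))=0.48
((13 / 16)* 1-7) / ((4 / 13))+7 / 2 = -1063 / 64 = -16.61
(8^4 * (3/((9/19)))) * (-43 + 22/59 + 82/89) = -1081903.29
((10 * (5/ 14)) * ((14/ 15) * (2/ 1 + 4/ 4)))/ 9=10/ 9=1.11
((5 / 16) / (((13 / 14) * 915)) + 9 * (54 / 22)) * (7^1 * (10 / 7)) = 23124265 / 104676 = 220.91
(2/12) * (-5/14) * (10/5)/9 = -5/378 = -0.01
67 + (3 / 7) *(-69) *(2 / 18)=446 / 7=63.71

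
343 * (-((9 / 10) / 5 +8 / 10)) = -16807 / 50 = -336.14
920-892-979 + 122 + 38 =-791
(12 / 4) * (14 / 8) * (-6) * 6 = -189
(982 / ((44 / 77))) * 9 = 30933 / 2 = 15466.50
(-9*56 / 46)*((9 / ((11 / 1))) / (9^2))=-28 / 253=-0.11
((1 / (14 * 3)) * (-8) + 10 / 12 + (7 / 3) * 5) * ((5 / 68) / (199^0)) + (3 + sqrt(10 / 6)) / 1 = sqrt(15) / 3 + 11153 / 2856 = 5.20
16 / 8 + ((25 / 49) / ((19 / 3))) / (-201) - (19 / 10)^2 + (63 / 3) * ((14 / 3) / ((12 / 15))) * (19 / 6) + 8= 1844673146 / 4678275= 394.31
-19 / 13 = -1.46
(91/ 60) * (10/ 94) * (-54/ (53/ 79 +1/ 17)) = -11.94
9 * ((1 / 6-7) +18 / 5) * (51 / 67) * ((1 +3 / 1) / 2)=-14841 / 335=-44.30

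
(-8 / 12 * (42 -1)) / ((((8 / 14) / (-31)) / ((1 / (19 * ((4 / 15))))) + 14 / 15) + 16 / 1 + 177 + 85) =-44485 / 453812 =-0.10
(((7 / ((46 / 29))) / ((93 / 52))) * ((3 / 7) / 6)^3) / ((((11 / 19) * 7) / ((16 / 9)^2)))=458432 / 653706207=0.00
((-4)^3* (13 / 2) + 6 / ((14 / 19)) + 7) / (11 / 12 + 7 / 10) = -168360 / 679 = -247.95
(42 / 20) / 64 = 21 / 640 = 0.03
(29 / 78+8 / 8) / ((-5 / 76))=-4066 / 195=-20.85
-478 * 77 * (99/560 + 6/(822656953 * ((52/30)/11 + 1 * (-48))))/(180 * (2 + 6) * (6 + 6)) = -93900773543793029/249371673100108800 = -0.38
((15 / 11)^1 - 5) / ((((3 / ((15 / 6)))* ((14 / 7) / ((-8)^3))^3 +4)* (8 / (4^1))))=-838860800 / 1845493727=-0.45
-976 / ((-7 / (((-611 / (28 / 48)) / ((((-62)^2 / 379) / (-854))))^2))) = 7010884765390199616 / 6464647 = 1084496147336.46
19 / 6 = 3.17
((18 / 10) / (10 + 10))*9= 81 / 100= 0.81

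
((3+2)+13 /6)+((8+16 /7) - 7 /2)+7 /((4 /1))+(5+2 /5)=21.10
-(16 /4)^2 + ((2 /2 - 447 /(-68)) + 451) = 30095 /68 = 442.57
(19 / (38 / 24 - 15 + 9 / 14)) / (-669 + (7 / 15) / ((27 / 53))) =323190 / 145162951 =0.00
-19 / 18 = -1.06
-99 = -99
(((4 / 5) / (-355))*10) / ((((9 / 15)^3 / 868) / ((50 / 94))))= -4340000 / 90099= -48.17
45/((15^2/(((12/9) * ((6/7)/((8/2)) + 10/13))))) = 358/1365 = 0.26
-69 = -69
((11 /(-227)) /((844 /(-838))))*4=9218 /47897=0.19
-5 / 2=-2.50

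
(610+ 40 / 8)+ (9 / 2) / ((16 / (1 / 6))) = 39363 / 64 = 615.05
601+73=674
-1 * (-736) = 736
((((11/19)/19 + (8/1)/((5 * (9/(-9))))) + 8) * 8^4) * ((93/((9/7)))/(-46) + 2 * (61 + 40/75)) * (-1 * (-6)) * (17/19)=67753775468544/3943925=17179275.84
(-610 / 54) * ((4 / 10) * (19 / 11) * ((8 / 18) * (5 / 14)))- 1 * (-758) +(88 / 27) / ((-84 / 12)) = 2021578 / 2673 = 756.30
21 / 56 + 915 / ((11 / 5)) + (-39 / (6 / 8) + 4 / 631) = 20228319 / 55528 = 364.29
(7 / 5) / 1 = 7 / 5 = 1.40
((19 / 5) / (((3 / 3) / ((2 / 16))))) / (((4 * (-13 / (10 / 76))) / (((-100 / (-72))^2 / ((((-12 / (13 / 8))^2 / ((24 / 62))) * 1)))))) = -8125 / 493682688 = -0.00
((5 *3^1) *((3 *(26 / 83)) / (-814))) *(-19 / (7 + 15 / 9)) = 2565 / 67562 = 0.04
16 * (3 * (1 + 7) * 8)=3072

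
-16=-16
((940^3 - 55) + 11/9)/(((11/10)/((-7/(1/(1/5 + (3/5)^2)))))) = -1465150081136/495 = -2959899153.81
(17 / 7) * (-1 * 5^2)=-60.71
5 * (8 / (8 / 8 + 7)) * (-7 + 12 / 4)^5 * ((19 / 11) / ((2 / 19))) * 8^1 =-7393280 / 11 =-672116.36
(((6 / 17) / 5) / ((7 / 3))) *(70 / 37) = 36 / 629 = 0.06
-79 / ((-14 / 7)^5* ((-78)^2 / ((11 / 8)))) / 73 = 869 / 113697792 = 0.00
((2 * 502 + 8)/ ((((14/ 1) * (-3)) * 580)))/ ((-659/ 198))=8349/ 668885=0.01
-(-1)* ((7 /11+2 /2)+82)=920 /11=83.64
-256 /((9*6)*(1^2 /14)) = -1792 /27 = -66.37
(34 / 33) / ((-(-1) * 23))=34 / 759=0.04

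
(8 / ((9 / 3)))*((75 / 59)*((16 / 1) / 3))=3200 / 177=18.08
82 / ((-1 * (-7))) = 82 / 7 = 11.71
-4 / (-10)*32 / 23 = 64 / 115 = 0.56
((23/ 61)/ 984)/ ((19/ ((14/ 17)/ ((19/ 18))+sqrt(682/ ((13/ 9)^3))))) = 483/ 30697274+207*sqrt(8866)/ 64245688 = 0.00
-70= -70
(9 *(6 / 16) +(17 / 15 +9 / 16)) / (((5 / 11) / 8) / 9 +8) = 40161 / 63410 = 0.63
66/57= 22/19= 1.16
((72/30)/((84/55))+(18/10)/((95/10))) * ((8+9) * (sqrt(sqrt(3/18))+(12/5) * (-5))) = -238884/665+19907 * 6^(3/4)/3990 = -340.10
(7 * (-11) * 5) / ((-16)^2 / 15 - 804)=5775 / 11804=0.49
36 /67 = 0.54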